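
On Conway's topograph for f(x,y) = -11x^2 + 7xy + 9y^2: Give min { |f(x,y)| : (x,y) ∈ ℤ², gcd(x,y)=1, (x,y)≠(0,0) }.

river: ρ → (9,11,-9)
river: ρ → (-9,7,11)
river: ρ → (11,15,-5)
river: ρ → (-5,15,11)
river: ρ → (11,7,-9)
river: ρ → (-9,11,9)
river: ρ → (9,7,-11)
river: ρ → (-11,15,5)
river: ρ → (5,15,-11)
river: ρ → (-11,7,9)
closes: descent 0, river 10
min |a| on river = 5

5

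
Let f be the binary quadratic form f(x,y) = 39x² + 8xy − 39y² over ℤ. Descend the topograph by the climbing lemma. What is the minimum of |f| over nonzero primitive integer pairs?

river: ρ → (-39,70,8)
river: ρ → (8,74,-21)
river: ρ → (-21,52,41)
river: ρ → (41,30,-32)
river: ρ → (-32,34,39)
river: ρ → (39,44,-27)
river: ρ → (-27,64,19)
river: ρ → (19,50,-48)
river: ρ → (-48,46,21)
river: ρ → (21,38,-56)
river: ρ → (-56,74,3)
river: ρ → (3,76,-31)
river: ρ → (-31,48,31)
river: ρ → (31,76,-3)
river: ρ → (-3,74,56)
river: ρ → (56,38,-21)
river: ρ → (-21,46,48)
river: ρ → (48,50,-19)
river: ρ → (-19,64,27)
river: ρ → (27,44,-39)
river: ρ → (-39,34,32)
river: ρ → (32,30,-41)
river: ρ → (-41,52,21)
river: ρ → (21,74,-8)
river: ρ → (-8,70,39)
river: ρ → (39,8,-39)
closes: descent 0, river 26
min |a| on river = 3

3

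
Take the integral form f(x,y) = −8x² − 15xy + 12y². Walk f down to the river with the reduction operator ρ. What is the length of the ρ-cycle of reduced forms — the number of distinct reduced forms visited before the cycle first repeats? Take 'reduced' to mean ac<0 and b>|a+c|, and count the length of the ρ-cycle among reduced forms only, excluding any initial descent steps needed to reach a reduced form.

D = 609, ⌊√D⌋ = 24
descent: ρ → (12,15,-8)  [lands on river]
river: ρ → (-8,17,10)
river: ρ → (10,23,-2)
river: ρ → (-2,21,21)
river: ρ → (21,21,-2)
river: ρ → (-2,23,10)
river: ρ → (10,17,-8)
river: ρ → (-8,15,12)
river: ρ → (12,9,-11)
river: ρ → (-11,13,10)
river: ρ → (10,7,-14)
river: ρ → (-14,21,3)
river: ρ → (3,21,-14)
river: ρ → (-14,7,10)
river: ρ → (10,13,-11)
river: ρ → (-11,9,12)
ρ-cycle length = 16 (tail of 1 descent step not counted)

16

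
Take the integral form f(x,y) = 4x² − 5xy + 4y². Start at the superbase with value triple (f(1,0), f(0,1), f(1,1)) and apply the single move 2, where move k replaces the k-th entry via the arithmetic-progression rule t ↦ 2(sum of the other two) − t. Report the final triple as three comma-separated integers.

start (4,4,3) = (f(1,0),f(0,1),f(1,1))
replace slot 2: 2·(4+3) − 4 = 10 → (4,10,3)

4,10,3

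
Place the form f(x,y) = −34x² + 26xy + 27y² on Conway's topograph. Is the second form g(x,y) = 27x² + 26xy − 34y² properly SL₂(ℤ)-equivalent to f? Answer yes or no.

D₁ = 4348, D₂ = 4348
river cycle of f (length 10): (27, 28, -33), (-33, 38, 22), (22, 50, -21), (-21, 34, 38), (38, 42, -17), (-17, 60, 11), (11, 50, -42), (-42, 34, 19), (19, 42, -34), (-34, 26, 27)
river cycle of g (length 10): (-34, 42, 19), (19, 34, -42), (-42, 50, 11), (11, 60, -17), (-17, 42, 38), (38, 34, -21), (-21, 50, 22), (22, 38, -33), (-33, 28, 27), (27, 26, -34)
cycles differ ⇒ inequivalent

no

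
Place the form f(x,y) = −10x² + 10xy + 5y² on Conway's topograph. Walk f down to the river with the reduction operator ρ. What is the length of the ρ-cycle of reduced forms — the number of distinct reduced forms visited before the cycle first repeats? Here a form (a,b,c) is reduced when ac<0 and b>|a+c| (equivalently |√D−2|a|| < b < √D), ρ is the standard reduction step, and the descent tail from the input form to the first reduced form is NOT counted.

D = 300, ⌊√D⌋ = 17
river: ρ → (5,10,-10)
river: ρ → (-10,10,5)
ρ-cycle length = 2 (tail of 0 descent steps not counted)

2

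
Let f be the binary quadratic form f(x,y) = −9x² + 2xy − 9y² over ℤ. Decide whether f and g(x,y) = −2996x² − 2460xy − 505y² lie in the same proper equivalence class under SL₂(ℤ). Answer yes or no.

D₁ = -320, D₂ = -320
f is negative-definite; reduce −f:
−f: flip: (9,-2,9)→(9,2,9)
−f: reduced (well bottom): (9,2,9) with a≤c, −a<b≤a
flip sign back: reduced form of f is (-9,-2,-9)
g is negative-definite; reduce −g:
−g: flip: (2996,2460,505)→(505,-2460,2996)
−g: translate: b→-440 (≡-2460 mod 1010), so (505,-2460,2996)→(505,-440,96)
−g: flip: (505,-440,96)→(96,440,505)
−g: translate: b→56 (≡440 mod 192), so (96,440,505)→(96,56,9)
−g: flip: (96,56,9)→(9,-56,96)
−g: translate: b→-2 (≡-56 mod 18), so (9,-56,96)→(9,-2,9)
−g: flip: (9,-2,9)→(9,2,9)
−g: reduced (well bottom): (9,2,9) with a≤c, −a<b≤a
flip sign back: reduced form of g is (-9,-2,-9)
reduced forms (-9, -2, -9) vs (-9, -2, -9) ⇒ equivalent

yes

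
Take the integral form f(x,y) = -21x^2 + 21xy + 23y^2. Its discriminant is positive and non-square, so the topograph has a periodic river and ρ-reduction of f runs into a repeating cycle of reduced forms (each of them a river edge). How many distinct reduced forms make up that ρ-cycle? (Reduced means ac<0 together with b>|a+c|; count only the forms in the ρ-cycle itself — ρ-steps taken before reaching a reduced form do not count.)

D = 2373, ⌊√D⌋ = 48
river: ρ → (23,25,-19)
river: ρ → (-19,13,29)
river: ρ → (29,45,-3)
river: ρ → (-3,45,29)
river: ρ → (29,13,-19)
river: ρ → (-19,25,23)
river: ρ → (23,21,-21)
river: ρ → (-21,21,23)
ρ-cycle length = 8 (tail of 0 descent steps not counted)

8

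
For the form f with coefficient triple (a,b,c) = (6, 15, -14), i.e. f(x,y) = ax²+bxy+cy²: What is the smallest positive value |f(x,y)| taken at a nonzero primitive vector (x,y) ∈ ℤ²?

river: ρ → (-14,13,7)
river: ρ → (7,15,-12)
river: ρ → (-12,9,10)
river: ρ → (10,11,-11)
river: ρ → (-11,11,10)
river: ρ → (10,9,-12)
river: ρ → (-12,15,7)
river: ρ → (7,13,-14)
river: ρ → (-14,15,6)
river: ρ → (6,21,-5)
river: ρ → (-5,19,10)
river: ρ → (10,21,-3)
river: ρ → (-3,21,10)
river: ρ → (10,19,-5)
river: ρ → (-5,21,6)
river: ρ → (6,15,-14)
closes: descent 0, river 16
min |a| on river = 3

3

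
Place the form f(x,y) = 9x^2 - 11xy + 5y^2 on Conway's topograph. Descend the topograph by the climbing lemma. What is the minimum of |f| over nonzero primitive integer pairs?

translate: b→7 (≡-11 mod 18), so (9,-11,5)→(9,7,3)
flip: (9,7,3)→(3,-7,9)
translate: b→-1 (≡-7 mod 6), so (3,-7,9)→(3,-1,5)
reduced (well bottom): (3,-1,5) with a≤c, −a<b≤a
well minimum = a = 3

3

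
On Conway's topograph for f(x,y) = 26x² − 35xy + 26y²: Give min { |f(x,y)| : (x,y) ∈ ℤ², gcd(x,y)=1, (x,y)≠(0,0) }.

translate: b→17 (≡-35 mod 52), so (26,-35,26)→(26,17,17)
flip: (26,17,17)→(17,-17,26)
translate: b→17 (≡-17 mod 34), so (17,-17,26)→(17,17,26)
reduced (well bottom): (17,17,26) with a≤c, −a<b≤a
well minimum = a = 17

17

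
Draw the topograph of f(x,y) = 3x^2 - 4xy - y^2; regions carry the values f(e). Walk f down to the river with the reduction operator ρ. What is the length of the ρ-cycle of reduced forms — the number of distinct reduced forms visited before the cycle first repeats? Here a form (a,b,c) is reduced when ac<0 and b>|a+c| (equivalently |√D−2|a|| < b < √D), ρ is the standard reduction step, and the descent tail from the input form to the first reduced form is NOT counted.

D = 28, ⌊√D⌋ = 5
descent: ρ → (-1,4,3)  [lands on river]
river: ρ → (3,2,-2)
river: ρ → (-2,2,3)
river: ρ → (3,4,-1)
ρ-cycle length = 4 (tail of 1 descent step not counted)

4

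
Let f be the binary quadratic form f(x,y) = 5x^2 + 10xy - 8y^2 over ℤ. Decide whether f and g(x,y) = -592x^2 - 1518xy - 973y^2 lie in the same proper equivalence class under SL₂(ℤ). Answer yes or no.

D₁ = 260, D₂ = 260
river cycle of f (length 10): (-8, 6, 7), (7, 8, -7), (-7, 6, 8), (8, 10, -5), (-5, 10, 8), (8, 6, -7), (-7, 8, 7), (7, 6, -8), (-8, 10, 5), (5, 10, -8)
river cycle of g (length 10): (-8, 10, 5), (5, 10, -8), (-8, 6, 7), (7, 8, -7), (-7, 6, 8), (8, 10, -5), (-5, 10, 8), (8, 6, -7), (-7, 8, 7), (7, 6, -8)
cycles coincide ⇒ equivalent

yes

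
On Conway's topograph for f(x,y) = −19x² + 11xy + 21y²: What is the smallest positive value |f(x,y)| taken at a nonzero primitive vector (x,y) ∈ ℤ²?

river: ρ → (21,31,-9)
river: ρ → (-9,41,1)
river: ρ → (1,41,-9)
river: ρ → (-9,31,21)
river: ρ → (21,11,-19)
river: ρ → (-19,27,13)
river: ρ → (13,25,-21)
river: ρ → (-21,17,17)
river: ρ → (17,17,-21)
river: ρ → (-21,25,13)
river: ρ → (13,27,-19)
river: ρ → (-19,11,21)
closes: descent 0, river 12
min |a| on river = 1

1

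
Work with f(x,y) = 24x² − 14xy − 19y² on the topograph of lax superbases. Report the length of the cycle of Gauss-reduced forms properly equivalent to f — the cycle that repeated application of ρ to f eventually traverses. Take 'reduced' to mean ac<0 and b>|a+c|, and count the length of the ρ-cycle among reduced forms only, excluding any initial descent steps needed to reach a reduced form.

D = 2020, ⌊√D⌋ = 44
descent: ρ → (-19,14,24)  [lands on river]
river: ρ → (24,34,-9)
river: ρ → (-9,38,16)
river: ρ → (16,26,-21)
river: ρ → (-21,16,21)
river: ρ → (21,26,-16)
river: ρ → (-16,38,9)
river: ρ → (9,34,-24)
river: ρ → (-24,14,19)
river: ρ → (19,24,-19)
ρ-cycle length = 10 (tail of 1 descent step not counted)

10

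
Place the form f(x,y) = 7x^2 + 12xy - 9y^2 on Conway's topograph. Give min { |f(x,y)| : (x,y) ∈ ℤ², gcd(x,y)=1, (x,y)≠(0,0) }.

river: ρ → (-9,6,10)
river: ρ → (10,14,-5)
river: ρ → (-5,16,7)
river: ρ → (7,12,-9)
closes: descent 0, river 4
min |a| on river = 5

5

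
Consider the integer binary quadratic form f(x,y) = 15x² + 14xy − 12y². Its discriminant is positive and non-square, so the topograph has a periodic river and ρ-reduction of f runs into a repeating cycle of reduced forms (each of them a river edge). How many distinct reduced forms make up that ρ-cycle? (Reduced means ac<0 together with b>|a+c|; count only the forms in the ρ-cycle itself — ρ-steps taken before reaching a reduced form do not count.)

D = 916, ⌊√D⌋ = 30
river: ρ → (-12,10,17)
river: ρ → (17,24,-5)
river: ρ → (-5,26,12)
river: ρ → (12,22,-9)
river: ρ → (-9,14,20)
river: ρ → (20,26,-3)
river: ρ → (-3,28,11)
river: ρ → (11,16,-15)
river: ρ → (-15,14,12)
river: ρ → (12,10,-17)
river: ρ → (-17,24,5)
river: ρ → (5,26,-12)
river: ρ → (-12,22,9)
river: ρ → (9,14,-20)
river: ρ → (-20,26,3)
river: ρ → (3,28,-11)
river: ρ → (-11,16,15)
river: ρ → (15,14,-12)
ρ-cycle length = 18 (tail of 0 descent steps not counted)

18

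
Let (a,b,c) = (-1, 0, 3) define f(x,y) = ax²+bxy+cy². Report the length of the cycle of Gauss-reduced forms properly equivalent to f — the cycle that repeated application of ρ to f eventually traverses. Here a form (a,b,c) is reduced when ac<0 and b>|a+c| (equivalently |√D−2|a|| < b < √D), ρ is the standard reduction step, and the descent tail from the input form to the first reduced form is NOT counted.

D = 12, ⌊√D⌋ = 3
descent: ρ → (3,0,-1)
descent: ρ → (-1,2,2)  [lands on river]
river: ρ → (2,2,-1)
ρ-cycle length = 2 (tail of 2 descent steps not counted)

2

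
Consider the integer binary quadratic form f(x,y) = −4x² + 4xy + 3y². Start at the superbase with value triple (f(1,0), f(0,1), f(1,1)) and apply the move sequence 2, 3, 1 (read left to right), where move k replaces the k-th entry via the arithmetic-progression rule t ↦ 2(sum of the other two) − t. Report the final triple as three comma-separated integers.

start (-4,3,3) = (f(1,0),f(0,1),f(1,1))
replace slot 2: 2·((-4)+3) − 3 = -5 → (-4,-5,3)
replace slot 3: 2·((-4)+(-5)) − 3 = -21 → (-4,-5,-21)
replace slot 1: 2·((-5)+(-21)) − (-4) = -48 → (-48,-5,-21)

-48,-5,-21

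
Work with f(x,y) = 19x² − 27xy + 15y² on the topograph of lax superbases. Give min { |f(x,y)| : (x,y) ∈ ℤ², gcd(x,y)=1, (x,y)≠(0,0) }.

translate: b→11 (≡-27 mod 38), so (19,-27,15)→(19,11,7)
flip: (19,11,7)→(7,-11,19)
translate: b→3 (≡-11 mod 14), so (7,-11,19)→(7,3,15)
reduced (well bottom): (7,3,15) with a≤c, −a<b≤a
well minimum = a = 7

7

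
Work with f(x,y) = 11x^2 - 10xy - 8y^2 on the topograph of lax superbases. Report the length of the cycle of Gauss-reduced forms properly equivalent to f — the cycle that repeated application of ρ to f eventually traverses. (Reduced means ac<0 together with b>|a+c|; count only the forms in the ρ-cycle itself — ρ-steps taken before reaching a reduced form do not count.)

D = 452, ⌊√D⌋ = 21
descent: ρ → (-8,10,11)  [lands on river]
river: ρ → (11,12,-7)
river: ρ → (-7,16,7)
river: ρ → (7,12,-11)
river: ρ → (-11,10,8)
river: ρ → (8,6,-13)
river: ρ → (-13,20,1)
river: ρ → (1,20,-13)
river: ρ → (-13,6,8)
river: ρ → (8,10,-11)
river: ρ → (-11,12,7)
river: ρ → (7,16,-7)
river: ρ → (-7,12,11)
river: ρ → (11,10,-8)
river: ρ → (-8,6,13)
river: ρ → (13,20,-1)
river: ρ → (-1,20,13)
river: ρ → (13,6,-8)
ρ-cycle length = 18 (tail of 1 descent step not counted)

18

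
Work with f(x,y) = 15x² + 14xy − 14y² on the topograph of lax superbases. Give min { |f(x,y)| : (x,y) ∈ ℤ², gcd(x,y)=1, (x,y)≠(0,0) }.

river: ρ → (-14,14,15)
river: ρ → (15,16,-13)
river: ρ → (-13,10,18)
river: ρ → (18,26,-5)
river: ρ → (-5,24,23)
river: ρ → (23,22,-6)
river: ρ → (-6,26,15)
river: ρ → (15,4,-17)
river: ρ → (-17,30,2)
river: ρ → (2,30,-17)
river: ρ → (-17,4,15)
river: ρ → (15,26,-6)
river: ρ → (-6,22,23)
river: ρ → (23,24,-5)
river: ρ → (-5,26,18)
river: ρ → (18,10,-13)
river: ρ → (-13,16,15)
river: ρ → (15,14,-14)
closes: descent 0, river 18
min |a| on river = 2

2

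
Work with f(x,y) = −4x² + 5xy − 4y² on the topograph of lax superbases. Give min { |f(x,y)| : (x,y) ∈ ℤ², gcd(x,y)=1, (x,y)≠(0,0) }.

translate: b→3 (≡-5 mod 8), so (4,-5,4)→(4,3,3)
flip: (4,3,3)→(3,-3,4)
translate: b→3 (≡-3 mod 6), so (3,-3,4)→(3,3,4)
reduced (well bottom): (3,3,4) with a≤c, −a<b≤a
well minimum |f| = |-3| = 3 (negative-definite)

3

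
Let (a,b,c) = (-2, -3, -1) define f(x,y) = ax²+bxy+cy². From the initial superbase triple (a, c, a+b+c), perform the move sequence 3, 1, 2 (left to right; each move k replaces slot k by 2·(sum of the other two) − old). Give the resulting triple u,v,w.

start (-2,-1,-6) = (f(1,0),f(0,1),f(1,1))
replace slot 3: 2·((-2)+(-1)) − (-6) = 0 → (-2,-1,0)
replace slot 1: 2·((-1)+0) − (-2) = 0 → (0,-1,0)
replace slot 2: 2·(0+0) − (-1) = 1 → (0,1,0)

0,1,0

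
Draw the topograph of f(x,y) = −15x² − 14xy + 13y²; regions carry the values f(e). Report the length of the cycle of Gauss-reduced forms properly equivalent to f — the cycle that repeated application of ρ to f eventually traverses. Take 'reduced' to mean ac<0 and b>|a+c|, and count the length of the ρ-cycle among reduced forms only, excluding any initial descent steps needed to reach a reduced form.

D = 976, ⌊√D⌋ = 31
descent: ρ → (13,14,-15)  [lands on river]
river: ρ → (-15,16,12)
river: ρ → (12,8,-19)
river: ρ → (-19,30,1)
river: ρ → (1,30,-19)
river: ρ → (-19,8,12)
river: ρ → (12,16,-15)
river: ρ → (-15,14,13)
river: ρ → (13,12,-16)
river: ρ → (-16,20,9)
river: ρ → (9,16,-20)
river: ρ → (-20,24,5)
river: ρ → (5,26,-15)
river: ρ → (-15,4,16)
river: ρ → (16,28,-3)
river: ρ → (-3,26,25)
river: ρ → (25,24,-4)
river: ρ → (-4,24,25)
river: ρ → (25,26,-3)
river: ρ → (-3,28,16)
river: ρ → (16,4,-15)
river: ρ → (-15,26,5)
river: ρ → (5,24,-20)
river: ρ → (-20,16,9)
river: ρ → (9,20,-16)
river: ρ → (-16,12,13)
ρ-cycle length = 26 (tail of 1 descent step not counted)

26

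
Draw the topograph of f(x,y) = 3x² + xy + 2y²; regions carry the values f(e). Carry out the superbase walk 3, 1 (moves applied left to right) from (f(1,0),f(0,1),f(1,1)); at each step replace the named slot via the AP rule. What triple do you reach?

start (3,2,6) = (f(1,0),f(0,1),f(1,1))
replace slot 3: 2·(3+2) − 6 = 4 → (3,2,4)
replace slot 1: 2·(2+4) − 3 = 9 → (9,2,4)

9,2,4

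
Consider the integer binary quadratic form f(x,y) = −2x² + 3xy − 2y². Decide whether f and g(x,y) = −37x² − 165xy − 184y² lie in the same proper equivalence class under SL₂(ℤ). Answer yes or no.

D₁ = -7, D₂ = -7
f is negative-definite; reduce −f:
−f: translate: b→1 (≡-3 mod 4), so (2,-3,2)→(2,1,1)
−f: flip: (2,1,1)→(1,-1,2)
−f: translate: b→1 (≡-1 mod 2), so (1,-1,2)→(1,1,2)
−f: reduced (well bottom): (1,1,2) with a≤c, −a<b≤a
flip sign back: reduced form of f is (-1,-1,-2)
g is negative-definite; reduce −g:
−g: translate: b→17 (≡165 mod 74), so (37,165,184)→(37,17,2)
−g: flip: (37,17,2)→(2,-17,37)
−g: translate: b→-1 (≡-17 mod 4), so (2,-17,37)→(2,-1,1)
−g: flip: (2,-1,1)→(1,1,2)
−g: reduced (well bottom): (1,1,2) with a≤c, −a<b≤a
flip sign back: reduced form of g is (-1,-1,-2)
reduced forms (-1, -1, -2) vs (-1, -1, -2) ⇒ equivalent

yes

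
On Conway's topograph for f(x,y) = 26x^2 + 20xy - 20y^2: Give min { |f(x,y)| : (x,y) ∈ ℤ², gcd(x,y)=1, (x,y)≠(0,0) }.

river: ρ → (-20,20,26)
river: ρ → (26,32,-14)
river: ρ → (-14,24,34)
river: ρ → (34,44,-4)
river: ρ → (-4,44,34)
river: ρ → (34,24,-14)
river: ρ → (-14,32,26)
river: ρ → (26,20,-20)
closes: descent 0, river 8
min |a| on river = 4

4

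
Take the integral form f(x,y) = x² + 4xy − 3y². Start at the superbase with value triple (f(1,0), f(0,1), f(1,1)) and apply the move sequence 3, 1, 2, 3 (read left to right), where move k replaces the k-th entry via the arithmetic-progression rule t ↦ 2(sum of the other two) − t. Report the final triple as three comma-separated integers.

start (1,-3,2) = (f(1,0),f(0,1),f(1,1))
replace slot 3: 2·(1+(-3)) − 2 = -6 → (1,-3,-6)
replace slot 1: 2·((-3)+(-6)) − 1 = -19 → (-19,-3,-6)
replace slot 2: 2·((-19)+(-6)) − (-3) = -47 → (-19,-47,-6)
replace slot 3: 2·((-19)+(-47)) − (-6) = -126 → (-19,-47,-126)

-19,-47,-126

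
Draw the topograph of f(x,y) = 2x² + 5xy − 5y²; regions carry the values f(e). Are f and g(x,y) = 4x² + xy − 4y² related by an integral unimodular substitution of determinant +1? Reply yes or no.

D₁ = 65, D₂ = 65
river cycle of f (length 6): (-5, 5, 2), (2, 7, -2), (-2, 5, 5), (5, 5, -2), (-2, 7, 2), (2, 5, -5)
river cycle of g (length 6): (-4, 7, 1), (1, 7, -4), (-4, 1, 4), (4, 7, -1), (-1, 7, 4), (4, 1, -4)
cycles differ ⇒ inequivalent

no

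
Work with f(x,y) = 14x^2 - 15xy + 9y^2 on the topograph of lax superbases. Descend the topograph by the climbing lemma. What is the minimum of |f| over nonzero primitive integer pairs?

translate: b→13 (≡-15 mod 28), so (14,-15,9)→(14,13,8)
flip: (14,13,8)→(8,-13,14)
translate: b→3 (≡-13 mod 16), so (8,-13,14)→(8,3,9)
reduced (well bottom): (8,3,9) with a≤c, −a<b≤a
well minimum = a = 8

8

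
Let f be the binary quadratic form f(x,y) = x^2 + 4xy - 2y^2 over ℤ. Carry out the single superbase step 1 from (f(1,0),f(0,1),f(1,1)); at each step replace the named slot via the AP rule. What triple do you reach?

start (1,-2,3) = (f(1,0),f(0,1),f(1,1))
replace slot 1: 2·((-2)+3) − 1 = 1 → (1,-2,3)

1,-2,3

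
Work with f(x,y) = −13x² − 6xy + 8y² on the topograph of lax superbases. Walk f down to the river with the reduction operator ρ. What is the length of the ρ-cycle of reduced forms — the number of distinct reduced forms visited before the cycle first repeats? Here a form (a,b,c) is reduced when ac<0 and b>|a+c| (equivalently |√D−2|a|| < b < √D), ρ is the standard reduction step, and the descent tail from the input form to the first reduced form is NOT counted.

D = 452, ⌊√D⌋ = 21
descent: ρ → (8,6,-13)  [lands on river]
river: ρ → (-13,20,1)
river: ρ → (1,20,-13)
river: ρ → (-13,6,8)
river: ρ → (8,10,-11)
river: ρ → (-11,12,7)
river: ρ → (7,16,-7)
river: ρ → (-7,12,11)
river: ρ → (11,10,-8)
river: ρ → (-8,6,13)
river: ρ → (13,20,-1)
river: ρ → (-1,20,13)
river: ρ → (13,6,-8)
river: ρ → (-8,10,11)
river: ρ → (11,12,-7)
river: ρ → (-7,16,7)
river: ρ → (7,12,-11)
river: ρ → (-11,10,8)
ρ-cycle length = 18 (tail of 1 descent step not counted)

18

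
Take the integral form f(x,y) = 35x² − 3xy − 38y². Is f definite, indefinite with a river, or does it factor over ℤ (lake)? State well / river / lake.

D = b²−4ac = (-3)² − 4·35·(-38) = 5329
D = 73² is a perfect square ⇒ form factors over ℤ ⇒ lakes

lake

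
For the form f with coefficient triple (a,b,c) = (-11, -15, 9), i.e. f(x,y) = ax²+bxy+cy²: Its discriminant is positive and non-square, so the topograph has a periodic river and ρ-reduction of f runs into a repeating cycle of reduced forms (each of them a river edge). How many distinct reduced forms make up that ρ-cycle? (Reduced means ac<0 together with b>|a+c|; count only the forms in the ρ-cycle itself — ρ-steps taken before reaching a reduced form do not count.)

D = 621, ⌊√D⌋ = 24
descent: ρ → (9,15,-11)  [lands on river]
river: ρ → (-11,7,13)
river: ρ → (13,19,-5)
river: ρ → (-5,21,9)
ρ-cycle length = 4 (tail of 1 descent step not counted)

4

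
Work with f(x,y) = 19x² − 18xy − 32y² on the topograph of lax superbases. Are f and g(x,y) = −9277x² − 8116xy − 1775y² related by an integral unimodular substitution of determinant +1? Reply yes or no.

D₁ = 2756, D₂ = 2756
river cycle of f (length 6): (-32, 18, 19), (19, 20, -31), (-31, 42, 8), (8, 38, -41), (-41, 44, 5), (5, 46, -32)
river cycle of g (length 6): (-31, 42, 8), (8, 38, -41), (-41, 44, 5), (5, 46, -32), (-32, 18, 19), (19, 20, -31)
cycles coincide ⇒ equivalent

yes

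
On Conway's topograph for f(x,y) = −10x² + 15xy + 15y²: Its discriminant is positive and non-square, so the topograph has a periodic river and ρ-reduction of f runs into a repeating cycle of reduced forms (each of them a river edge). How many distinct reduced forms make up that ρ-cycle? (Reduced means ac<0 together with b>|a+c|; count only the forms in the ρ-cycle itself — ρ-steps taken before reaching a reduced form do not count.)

D = 825, ⌊√D⌋ = 28
river: ρ → (15,15,-10)
river: ρ → (-10,25,5)
river: ρ → (5,25,-10)
river: ρ → (-10,15,15)
ρ-cycle length = 4 (tail of 0 descent steps not counted)

4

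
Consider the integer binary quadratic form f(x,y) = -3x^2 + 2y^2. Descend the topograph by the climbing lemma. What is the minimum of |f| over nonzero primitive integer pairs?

descent: ρ → (2,4,-1)  [lands on river]
river: ρ → (-1,4,2)
closes: descent 1, river 2
min |a| on river = 1

1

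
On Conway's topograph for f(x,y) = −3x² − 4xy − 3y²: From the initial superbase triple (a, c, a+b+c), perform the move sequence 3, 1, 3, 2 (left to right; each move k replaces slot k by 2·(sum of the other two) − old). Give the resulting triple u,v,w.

start (-3,-3,-10) = (f(1,0),f(0,1),f(1,1))
replace slot 3: 2·((-3)+(-3)) − (-10) = -2 → (-3,-3,-2)
replace slot 1: 2·((-3)+(-2)) − (-3) = -7 → (-7,-3,-2)
replace slot 3: 2·((-7)+(-3)) − (-2) = -18 → (-7,-3,-18)
replace slot 2: 2·((-7)+(-18)) − (-3) = -47 → (-7,-47,-18)

-7,-47,-18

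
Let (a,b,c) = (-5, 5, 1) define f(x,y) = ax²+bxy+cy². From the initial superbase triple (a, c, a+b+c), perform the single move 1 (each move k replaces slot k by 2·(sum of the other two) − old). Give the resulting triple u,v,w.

start (-5,1,1) = (f(1,0),f(0,1),f(1,1))
replace slot 1: 2·(1+1) − (-5) = 9 → (9,1,1)

9,1,1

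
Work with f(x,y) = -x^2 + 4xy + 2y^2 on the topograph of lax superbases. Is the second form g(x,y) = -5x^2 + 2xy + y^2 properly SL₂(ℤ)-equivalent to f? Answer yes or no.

D₁ = 24, D₂ = 24
river cycle of f (length 2): (2, 4, -1), (-1, 4, 2)
river cycle of g (length 2): (1, 4, -2), (-2, 4, 1)
cycles differ ⇒ inequivalent

no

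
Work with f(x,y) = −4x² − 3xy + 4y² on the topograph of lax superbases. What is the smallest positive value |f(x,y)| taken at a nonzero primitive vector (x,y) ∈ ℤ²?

descent: ρ → (4,3,-4)  [lands on river]
river: ρ → (-4,5,3)
river: ρ → (3,7,-2)
river: ρ → (-2,5,6)
river: ρ → (6,7,-1)
river: ρ → (-1,7,6)
river: ρ → (6,5,-2)
river: ρ → (-2,7,3)
river: ρ → (3,5,-4)
river: ρ → (-4,3,4)
river: ρ → (4,5,-3)
river: ρ → (-3,7,2)
river: ρ → (2,5,-6)
river: ρ → (-6,7,1)
river: ρ → (1,7,-6)
river: ρ → (-6,5,2)
river: ρ → (2,7,-3)
river: ρ → (-3,5,4)
closes: descent 1, river 18
min |a| on river = 1

1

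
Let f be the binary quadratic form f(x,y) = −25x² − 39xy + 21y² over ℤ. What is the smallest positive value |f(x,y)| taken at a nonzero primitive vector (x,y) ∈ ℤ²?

descent: ρ → (21,39,-25)  [lands on river]
river: ρ → (-25,11,35)
river: ρ → (35,59,-1)
river: ρ → (-1,59,35)
river: ρ → (35,11,-25)
river: ρ → (-25,39,21)
river: ρ → (21,45,-19)
river: ρ → (-19,31,35)
river: ρ → (35,39,-15)
river: ρ → (-15,51,17)
river: ρ → (17,51,-15)
river: ρ → (-15,39,35)
river: ρ → (35,31,-19)
river: ρ → (-19,45,21)
closes: descent 1, river 14
min |a| on river = 1

1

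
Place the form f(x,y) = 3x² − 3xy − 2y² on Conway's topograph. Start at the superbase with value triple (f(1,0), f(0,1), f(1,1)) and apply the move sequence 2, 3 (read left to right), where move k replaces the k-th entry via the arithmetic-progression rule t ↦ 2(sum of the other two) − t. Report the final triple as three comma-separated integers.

start (3,-2,-2) = (f(1,0),f(0,1),f(1,1))
replace slot 2: 2·(3+(-2)) − (-2) = 4 → (3,4,-2)
replace slot 3: 2·(3+4) − (-2) = 16 → (3,4,16)

3,4,16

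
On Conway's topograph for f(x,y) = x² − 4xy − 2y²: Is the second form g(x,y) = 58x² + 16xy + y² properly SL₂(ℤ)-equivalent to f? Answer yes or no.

D₁ = 24, D₂ = 24
river cycle of f (length 2): (-2, 4, 1), (1, 4, -2)
river cycle of g (length 2): (1, 4, -2), (-2, 4, 1)
cycles coincide ⇒ equivalent

yes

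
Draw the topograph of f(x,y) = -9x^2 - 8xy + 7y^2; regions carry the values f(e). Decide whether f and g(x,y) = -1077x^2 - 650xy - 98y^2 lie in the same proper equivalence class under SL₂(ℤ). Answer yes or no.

D₁ = 316, D₂ = 316
river cycle of f (length 6): (7, 8, -9), (-9, 10, 6), (6, 14, -5), (-5, 16, 3), (3, 14, -10), (-10, 6, 7)
river cycle of g (length 6): (-9, 10, 6), (6, 14, -5), (-5, 16, 3), (3, 14, -10), (-10, 6, 7), (7, 8, -9)
cycles coincide ⇒ equivalent

yes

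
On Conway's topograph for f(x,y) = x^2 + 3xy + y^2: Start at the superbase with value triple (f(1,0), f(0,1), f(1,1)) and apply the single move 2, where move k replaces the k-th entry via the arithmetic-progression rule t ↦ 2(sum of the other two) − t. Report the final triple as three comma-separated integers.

start (1,1,5) = (f(1,0),f(0,1),f(1,1))
replace slot 2: 2·(1+5) − 1 = 11 → (1,11,5)

1,11,5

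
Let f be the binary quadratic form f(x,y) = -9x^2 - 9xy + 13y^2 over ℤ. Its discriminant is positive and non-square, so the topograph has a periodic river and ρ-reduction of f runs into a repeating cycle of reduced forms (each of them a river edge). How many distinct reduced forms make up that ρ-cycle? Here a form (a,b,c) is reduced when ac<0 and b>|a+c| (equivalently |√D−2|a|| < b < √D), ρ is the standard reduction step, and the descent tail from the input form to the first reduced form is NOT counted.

D = 549, ⌊√D⌋ = 23
descent: ρ → (13,9,-9)  [lands on river]
river: ρ → (-9,9,13)
river: ρ → (13,17,-5)
river: ρ → (-5,23,1)
river: ρ → (1,23,-5)
river: ρ → (-5,17,13)
ρ-cycle length = 6 (tail of 1 descent step not counted)

6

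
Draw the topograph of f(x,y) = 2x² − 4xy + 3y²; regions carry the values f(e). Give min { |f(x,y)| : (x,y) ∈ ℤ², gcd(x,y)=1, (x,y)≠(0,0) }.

translate: b→0 (≡-4 mod 4), so (2,-4,3)→(2,0,1)
flip: (2,0,1)→(1,0,2)
reduced (well bottom): (1,0,2) with a≤c, −a<b≤a
well minimum = a = 1

1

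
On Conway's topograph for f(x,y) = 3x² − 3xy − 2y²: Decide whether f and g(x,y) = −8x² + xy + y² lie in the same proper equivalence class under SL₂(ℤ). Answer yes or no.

D₁ = 33, D₂ = 33
river cycle of f (length 4): (-2, 3, 3), (3, 3, -2), (-2, 5, 1), (1, 5, -2)
river cycle of g (length 4): (1, 5, -2), (-2, 3, 3), (3, 3, -2), (-2, 5, 1)
cycles coincide ⇒ equivalent

yes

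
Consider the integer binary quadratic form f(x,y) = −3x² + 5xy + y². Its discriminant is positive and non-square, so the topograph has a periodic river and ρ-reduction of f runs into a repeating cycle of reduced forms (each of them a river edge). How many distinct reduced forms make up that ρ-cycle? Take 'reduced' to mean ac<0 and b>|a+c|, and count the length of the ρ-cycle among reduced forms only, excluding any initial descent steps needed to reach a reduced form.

D = 37, ⌊√D⌋ = 6
river: ρ → (1,5,-3)
river: ρ → (-3,1,3)
river: ρ → (3,5,-1)
river: ρ → (-1,5,3)
river: ρ → (3,1,-3)
river: ρ → (-3,5,1)
ρ-cycle length = 6 (tail of 0 descent steps not counted)

6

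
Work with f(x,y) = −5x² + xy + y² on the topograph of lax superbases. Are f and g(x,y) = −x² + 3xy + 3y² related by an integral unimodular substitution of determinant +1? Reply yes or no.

D₁ = 21, D₂ = 21
river cycle of f (length 2): (1, 3, -3), (-3, 3, 1)
river cycle of g (length 2): (3, 3, -1), (-1, 3, 3)
cycles differ ⇒ inequivalent

no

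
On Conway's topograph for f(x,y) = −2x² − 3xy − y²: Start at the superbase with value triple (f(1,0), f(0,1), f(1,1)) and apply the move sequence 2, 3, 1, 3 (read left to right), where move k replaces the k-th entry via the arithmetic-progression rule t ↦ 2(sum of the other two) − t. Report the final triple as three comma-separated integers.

start (-2,-1,-6) = (f(1,0),f(0,1),f(1,1))
replace slot 2: 2·((-2)+(-6)) − (-1) = -15 → (-2,-15,-6)
replace slot 3: 2·((-2)+(-15)) − (-6) = -28 → (-2,-15,-28)
replace slot 1: 2·((-15)+(-28)) − (-2) = -84 → (-84,-15,-28)
replace slot 3: 2·((-84)+(-15)) − (-28) = -170 → (-84,-15,-170)

-84,-15,-170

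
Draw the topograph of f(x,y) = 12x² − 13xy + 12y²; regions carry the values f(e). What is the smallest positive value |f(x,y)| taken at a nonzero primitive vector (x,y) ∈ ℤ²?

translate: b→11 (≡-13 mod 24), so (12,-13,12)→(12,11,11)
flip: (12,11,11)→(11,-11,12)
translate: b→11 (≡-11 mod 22), so (11,-11,12)→(11,11,12)
reduced (well bottom): (11,11,12) with a≤c, −a<b≤a
well minimum = a = 11

11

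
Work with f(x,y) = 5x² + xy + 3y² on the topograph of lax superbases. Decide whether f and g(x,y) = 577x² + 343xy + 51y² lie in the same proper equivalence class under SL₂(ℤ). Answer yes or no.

D₁ = -59, D₂ = -59
f: flip: (5,1,3)→(3,-1,5)
f: reduced (well bottom): (3,-1,5) with a≤c, −a<b≤a
g: flip: (577,343,51)→(51,-343,577)
g: translate: b→-37 (≡-343 mod 102), so (51,-343,577)→(51,-37,7)
g: flip: (51,-37,7)→(7,37,51)
g: translate: b→-5 (≡37 mod 14), so (7,37,51)→(7,-5,3)
g: flip: (7,-5,3)→(3,5,7)
g: translate: b→-1 (≡5 mod 6), so (3,5,7)→(3,-1,5)
g: reduced (well bottom): (3,-1,5) with a≤c, −a<b≤a
reduced forms (3, -1, 5) vs (3, -1, 5) ⇒ equivalent

yes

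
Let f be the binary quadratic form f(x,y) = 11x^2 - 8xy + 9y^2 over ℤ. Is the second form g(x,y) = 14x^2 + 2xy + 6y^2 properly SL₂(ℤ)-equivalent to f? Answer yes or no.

D₁ = -332, D₂ = -332
f: flip: (11,-8,9)→(9,8,11)
f: reduced (well bottom): (9,8,11) with a≤c, −a<b≤a
g: flip: (14,2,6)→(6,-2,14)
g: reduced (well bottom): (6,-2,14) with a≤c, −a<b≤a
reduced forms (9, 8, 11) vs (6, -2, 14) ⇒ inequivalent

no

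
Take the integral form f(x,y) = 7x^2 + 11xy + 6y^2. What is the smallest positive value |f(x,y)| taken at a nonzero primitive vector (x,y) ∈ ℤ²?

translate: b→-3 (≡11 mod 14), so (7,11,6)→(7,-3,2)
flip: (7,-3,2)→(2,3,7)
translate: b→-1 (≡3 mod 4), so (2,3,7)→(2,-1,6)
reduced (well bottom): (2,-1,6) with a≤c, −a<b≤a
well minimum = a = 2

2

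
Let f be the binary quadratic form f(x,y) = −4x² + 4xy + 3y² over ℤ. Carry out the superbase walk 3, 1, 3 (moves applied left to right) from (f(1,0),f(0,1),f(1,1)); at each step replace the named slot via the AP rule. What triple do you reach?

start (-4,3,3) = (f(1,0),f(0,1),f(1,1))
replace slot 3: 2·((-4)+3) − 3 = -5 → (-4,3,-5)
replace slot 1: 2·(3+(-5)) − (-4) = 0 → (0,3,-5)
replace slot 3: 2·(0+3) − (-5) = 11 → (0,3,11)

0,3,11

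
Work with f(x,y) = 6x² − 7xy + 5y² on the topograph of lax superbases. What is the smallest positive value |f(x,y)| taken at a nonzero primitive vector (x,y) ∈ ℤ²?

translate: b→5 (≡-7 mod 12), so (6,-7,5)→(6,5,4)
flip: (6,5,4)→(4,-5,6)
translate: b→3 (≡-5 mod 8), so (4,-5,6)→(4,3,5)
reduced (well bottom): (4,3,5) with a≤c, −a<b≤a
well minimum = a = 4

4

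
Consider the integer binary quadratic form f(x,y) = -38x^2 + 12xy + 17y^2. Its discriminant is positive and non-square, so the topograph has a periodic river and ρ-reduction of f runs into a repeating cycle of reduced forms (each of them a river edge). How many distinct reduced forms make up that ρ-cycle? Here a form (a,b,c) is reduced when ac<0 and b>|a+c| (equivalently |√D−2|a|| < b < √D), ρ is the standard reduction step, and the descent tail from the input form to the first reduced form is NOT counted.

D = 2728, ⌊√D⌋ = 52
descent: ρ → (17,22,-33)  [lands on river]
river: ρ → (-33,44,6)
river: ρ → (6,52,-1)
river: ρ → (-1,52,6)
river: ρ → (6,44,-33)
river: ρ → (-33,22,17)
river: ρ → (17,46,-9)
river: ρ → (-9,44,22)
river: ρ → (22,44,-9)
river: ρ → (-9,46,17)
ρ-cycle length = 10 (tail of 1 descent step not counted)

10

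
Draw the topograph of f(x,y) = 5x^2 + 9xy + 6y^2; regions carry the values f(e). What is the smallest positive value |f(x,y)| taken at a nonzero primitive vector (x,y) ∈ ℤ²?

translate: b→-1 (≡9 mod 10), so (5,9,6)→(5,-1,2)
flip: (5,-1,2)→(2,1,5)
reduced (well bottom): (2,1,5) with a≤c, −a<b≤a
well minimum = a = 2

2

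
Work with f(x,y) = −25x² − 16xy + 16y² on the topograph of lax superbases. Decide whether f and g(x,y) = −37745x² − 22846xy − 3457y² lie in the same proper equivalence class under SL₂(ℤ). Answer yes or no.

D₁ = 1856, D₂ = 1856
river cycle of f (length 10): (16, 16, -25), (-25, 34, 7), (7, 36, -20), (-20, 4, 23), (23, 42, -1), (-1, 42, 23), (23, 4, -20), (-20, 36, 7), (7, 34, -25), (-25, 16, 16)
river cycle of g (length 10): (-25, 34, 7), (7, 36, -20), (-20, 4, 23), (23, 42, -1), (-1, 42, 23), (23, 4, -20), (-20, 36, 7), (7, 34, -25), (-25, 16, 16), (16, 16, -25)
cycles coincide ⇒ equivalent

yes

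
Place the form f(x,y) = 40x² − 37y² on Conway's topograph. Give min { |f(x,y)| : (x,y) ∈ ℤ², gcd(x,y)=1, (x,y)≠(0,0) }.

descent: ρ → (-37,74,3)  [lands on river]
river: ρ → (3,76,-12)
river: ρ → (-12,68,27)
river: ρ → (27,40,-40)
river: ρ → (-40,40,27)
river: ρ → (27,68,-12)
river: ρ → (-12,76,3)
river: ρ → (3,74,-37)
closes: descent 1, river 8
min |a| on river = 3

3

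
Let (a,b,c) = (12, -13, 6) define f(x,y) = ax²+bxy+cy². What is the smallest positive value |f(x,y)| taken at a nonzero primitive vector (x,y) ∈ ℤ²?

translate: b→11 (≡-13 mod 24), so (12,-13,6)→(12,11,5)
flip: (12,11,5)→(5,-11,12)
translate: b→-1 (≡-11 mod 10), so (5,-11,12)→(5,-1,6)
reduced (well bottom): (5,-1,6) with a≤c, −a<b≤a
well minimum = a = 5

5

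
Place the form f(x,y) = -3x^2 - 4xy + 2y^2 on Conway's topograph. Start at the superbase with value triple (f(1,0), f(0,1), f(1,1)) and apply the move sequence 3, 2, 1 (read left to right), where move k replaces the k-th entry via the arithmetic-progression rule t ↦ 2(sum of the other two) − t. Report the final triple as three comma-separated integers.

start (-3,2,-5) = (f(1,0),f(0,1),f(1,1))
replace slot 3: 2·((-3)+2) − (-5) = 3 → (-3,2,3)
replace slot 2: 2·((-3)+3) − 2 = -2 → (-3,-2,3)
replace slot 1: 2·((-2)+3) − (-3) = 5 → (5,-2,3)

5,-2,3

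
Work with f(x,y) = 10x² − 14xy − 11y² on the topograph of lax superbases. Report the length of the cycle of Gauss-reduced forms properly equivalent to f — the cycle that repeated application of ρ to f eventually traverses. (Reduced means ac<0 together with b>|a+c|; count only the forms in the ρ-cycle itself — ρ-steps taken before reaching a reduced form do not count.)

D = 636, ⌊√D⌋ = 25
descent: ρ → (-11,14,10)  [lands on river]
river: ρ → (10,6,-15)
river: ρ → (-15,24,1)
river: ρ → (1,24,-15)
river: ρ → (-15,6,10)
river: ρ → (10,14,-11)
river: ρ → (-11,8,13)
river: ρ → (13,18,-6)
river: ρ → (-6,18,13)
river: ρ → (13,8,-11)
ρ-cycle length = 10 (tail of 1 descent step not counted)

10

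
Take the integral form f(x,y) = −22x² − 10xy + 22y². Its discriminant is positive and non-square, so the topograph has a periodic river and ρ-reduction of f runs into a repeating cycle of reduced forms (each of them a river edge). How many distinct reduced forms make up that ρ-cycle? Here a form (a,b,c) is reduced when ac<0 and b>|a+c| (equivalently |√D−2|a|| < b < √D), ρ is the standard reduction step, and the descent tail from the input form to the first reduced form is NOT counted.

D = 2036, ⌊√D⌋ = 45
descent: ρ → (22,10,-22)  [lands on river]
river: ρ → (-22,34,10)
river: ρ → (10,26,-34)
river: ρ → (-34,42,2)
river: ρ → (2,42,-34)
river: ρ → (-34,26,10)
river: ρ → (10,34,-22)
river: ρ → (-22,10,22)
river: ρ → (22,34,-10)
river: ρ → (-10,26,34)
river: ρ → (34,42,-2)
river: ρ → (-2,42,34)
river: ρ → (34,26,-10)
river: ρ → (-10,34,22)
ρ-cycle length = 14 (tail of 1 descent step not counted)

14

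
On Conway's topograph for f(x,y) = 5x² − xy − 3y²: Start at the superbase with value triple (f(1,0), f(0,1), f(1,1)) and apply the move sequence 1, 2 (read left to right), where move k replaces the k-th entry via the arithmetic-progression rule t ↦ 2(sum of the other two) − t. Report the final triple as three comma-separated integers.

start (5,-3,1) = (f(1,0),f(0,1),f(1,1))
replace slot 1: 2·((-3)+1) − 5 = -9 → (-9,-3,1)
replace slot 2: 2·((-9)+1) − (-3) = -13 → (-9,-13,1)

-9,-13,1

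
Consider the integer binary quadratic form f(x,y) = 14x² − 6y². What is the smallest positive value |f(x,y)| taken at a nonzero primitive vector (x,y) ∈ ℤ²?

descent: ρ → (-6,12,8)  [lands on river]
river: ρ → (8,4,-10)
river: ρ → (-10,16,2)
river: ρ → (2,16,-10)
river: ρ → (-10,4,8)
river: ρ → (8,12,-6)
closes: descent 1, river 6
min |a| on river = 2

2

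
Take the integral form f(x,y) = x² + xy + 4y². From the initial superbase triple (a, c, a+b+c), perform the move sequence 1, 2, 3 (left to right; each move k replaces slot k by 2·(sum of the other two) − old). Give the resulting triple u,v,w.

start (1,4,6) = (f(1,0),f(0,1),f(1,1))
replace slot 1: 2·(4+6) − 1 = 19 → (19,4,6)
replace slot 2: 2·(19+6) − 4 = 46 → (19,46,6)
replace slot 3: 2·(19+46) − 6 = 124 → (19,46,124)

19,46,124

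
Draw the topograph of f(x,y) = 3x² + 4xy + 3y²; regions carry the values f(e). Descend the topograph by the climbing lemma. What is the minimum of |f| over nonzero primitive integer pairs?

translate: b→-2 (≡4 mod 6), so (3,4,3)→(3,-2,2)
flip: (3,-2,2)→(2,2,3)
reduced (well bottom): (2,2,3) with a≤c, −a<b≤a
well minimum = a = 2

2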